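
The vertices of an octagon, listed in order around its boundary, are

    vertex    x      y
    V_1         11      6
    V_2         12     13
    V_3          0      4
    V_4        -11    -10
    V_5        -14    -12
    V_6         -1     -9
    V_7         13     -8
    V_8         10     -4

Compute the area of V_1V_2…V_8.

Apply Gauss's area formula: 2A = Σ (x_i·y_{i+1} − x_{i+1}·y_i), indices taken mod 8.
Cross-terms: 71, 48, 44, -8, 114, 125, 28, 104  ⇒  Σ = 526
Area = |Σ|/2 = 263.

263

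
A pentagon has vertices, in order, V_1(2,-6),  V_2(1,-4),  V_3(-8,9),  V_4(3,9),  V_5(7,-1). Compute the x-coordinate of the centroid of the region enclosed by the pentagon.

37/69

Apply the shoelace formula. First the cross-terms c_i = x_i·y_{i+1} − x_{i+1}·y_i:
  -2, -23, -99, -66, -40  ⇒  2A = -230, A = -115.
Then Σ (x_i + x_{i+1})·c_i = -370, so x̄ = -370 / (6·(-115)) = 37/69.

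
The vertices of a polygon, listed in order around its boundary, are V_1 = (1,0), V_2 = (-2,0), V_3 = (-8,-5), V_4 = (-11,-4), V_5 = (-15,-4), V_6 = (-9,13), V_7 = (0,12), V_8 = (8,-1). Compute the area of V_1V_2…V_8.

Cross-terms: 0, 10, -23, -16, -231, -108, -96, 1  ⇒  Σ = -463
Area = |Σ|/2 = 231.5.

231.5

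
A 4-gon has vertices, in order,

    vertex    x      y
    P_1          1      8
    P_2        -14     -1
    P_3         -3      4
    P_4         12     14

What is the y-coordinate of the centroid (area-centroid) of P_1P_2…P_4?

Apply the shoelace (surveyor's) formula. First the cross-terms c_i = x_i·y_{i+1} − x_{i+1}·y_i:
  111, -59, -90, 82  ⇒  2A = 44, A = 22.
Then Σ (y_i + y_{i+1})·c_i = 784, so ȳ = 784 / (6·22) = 196/33.

196/33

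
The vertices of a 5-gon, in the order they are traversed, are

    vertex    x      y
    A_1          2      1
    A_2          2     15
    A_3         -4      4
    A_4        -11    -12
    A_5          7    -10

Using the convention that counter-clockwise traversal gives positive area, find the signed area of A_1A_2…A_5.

Apply the surveyor's formula: 2A = Σ (x_i·y_{i+1} − x_{i+1}·y_i), indices taken mod 5.
A_1→A_2: (2)(15) − (2)(1) = 28
A_2→A_3: (2)(4) − (-4)(15) = 68
A_3→A_4: (-4)(-12) − (-11)(4) = 92
A_4→A_5: (-11)(-10) − (7)(-12) = 194
A_5→A_1: (7)(1) − (2)(-10) = 27
Σ = 409
Signed area = Σ/2 = 204.5 (positive ⇒ counter-clockwise traversal).

204.5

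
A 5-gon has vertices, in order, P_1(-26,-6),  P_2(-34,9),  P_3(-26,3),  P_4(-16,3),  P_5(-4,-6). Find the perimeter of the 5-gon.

|P_1P_2| = √((-8)² + (15)²) = √289 = 17
|P_2P_3| = √((8)² + (-6)²) = √100 = 10
|P_3P_4| = √((10)² + (0)²) = √100 = 10
|P_4P_5| = √((12)² + (-9)²) = √225 = 15
|P_5P_1| = √((-22)² + (0)²) = √484 = 22
Perimeter = 17 + 10 + 10 + 15 + 22 = 74.

74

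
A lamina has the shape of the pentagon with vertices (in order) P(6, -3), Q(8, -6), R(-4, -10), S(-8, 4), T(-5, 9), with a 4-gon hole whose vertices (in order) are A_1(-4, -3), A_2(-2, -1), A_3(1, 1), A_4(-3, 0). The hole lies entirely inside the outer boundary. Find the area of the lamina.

147

Outer boundary:
Apply the shoelace formula: 2A = Σ (x_i·y_{i+1} − x_{i+1}·y_i), indices taken mod 5.
P→Q: (6)(-6) − (8)(-3) = -12
Q→R: (8)(-10) − (-4)(-6) = -104
R→S: (-4)(4) − (-8)(-10) = -96
S→T: (-8)(9) − (-5)(4) = -52
T→P: (-5)(-3) − (6)(9) = -39
Σ = -303
Area = |Σ|/2 = 151.5.
Hole:
Σ = (-2) + (-1) + (3) + (9) = 9
Area = |Σ|/2 = 4.5.
Net area = 151.5 − 4.5 = 147.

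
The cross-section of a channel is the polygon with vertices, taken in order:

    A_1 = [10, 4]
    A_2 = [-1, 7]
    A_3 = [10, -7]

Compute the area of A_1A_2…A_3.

60.5

Cross-terms: 74, -63, 110  ⇒  Σ = 121
Area = |Σ|/2 = 60.5.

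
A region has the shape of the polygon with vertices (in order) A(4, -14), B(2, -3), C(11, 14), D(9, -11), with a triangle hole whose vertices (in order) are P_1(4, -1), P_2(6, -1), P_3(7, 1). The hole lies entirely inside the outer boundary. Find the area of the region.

Outer boundary:
Apply the shoelace formula: 2A = Σ (x_i·y_{i+1} − x_{i+1}·y_i), indices taken mod 4.
A→B: (4)(-3) − (2)(-14) = 16
B→C: (2)(14) − (11)(-3) = 61
C→D: (11)(-11) − (9)(14) = -247
D→A: (9)(-14) − (4)(-11) = -82
Σ = -252
Area = |Σ|/2 = 126.
Hole:
Cross-terms: 2, 13, -11  ⇒  Σ = 4
Area = |Σ|/2 = 2.
Net area = 126 − 2 = 124.

124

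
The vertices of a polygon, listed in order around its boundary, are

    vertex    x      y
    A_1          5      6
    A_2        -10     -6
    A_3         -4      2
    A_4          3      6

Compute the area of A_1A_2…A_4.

Apply the shoelace formula: 2A = Σ (x_i·y_{i+1} − x_{i+1}·y_i), indices taken mod 4.
Σ = (30) + (-44) + (-30) + (-12) = -56
Area = |Σ|/2 = 28.

28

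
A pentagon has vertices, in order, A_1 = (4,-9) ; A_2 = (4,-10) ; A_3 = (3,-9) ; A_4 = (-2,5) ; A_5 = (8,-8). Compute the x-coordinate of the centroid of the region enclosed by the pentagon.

Apply the shoelace (surveyor's) formula. First the cross-terms c_i = x_i·y_{i+1} − x_{i+1}·y_i:
  -4, -6, -3, -24, -40  ⇒  2A = -77, A = -38.5.
Then Σ (x_i + x_{i+1})·c_i = -701, so x̄ = -701 / (6·(-38.5)) = 701/231.

701/231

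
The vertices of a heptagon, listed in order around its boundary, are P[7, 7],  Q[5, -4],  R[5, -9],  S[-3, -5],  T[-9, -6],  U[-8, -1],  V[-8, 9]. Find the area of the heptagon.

202.5

P→Q: (7)(-4) − (5)(7) = -63
Q→R: (5)(-9) − (5)(-4) = -25
R→S: (5)(-5) − (-3)(-9) = -52
S→T: (-3)(-6) − (-9)(-5) = -27
T→U: (-9)(-1) − (-8)(-6) = -39
U→V: (-8)(9) − (-8)(-1) = -80
V→P: (-8)(7) − (7)(9) = -119
Σ = -405
Area = |Σ|/2 = 202.5.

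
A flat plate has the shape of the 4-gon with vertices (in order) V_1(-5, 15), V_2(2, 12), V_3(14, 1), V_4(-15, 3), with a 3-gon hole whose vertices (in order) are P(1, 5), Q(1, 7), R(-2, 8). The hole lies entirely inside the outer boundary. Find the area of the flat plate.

201.5

Outer boundary:
Apply the shoelace (surveyor's) formula: 2A = Σ (x_i·y_{i+1} − x_{i+1}·y_i), indices taken mod 4.
Cross-terms: -90, -166, 57, -210  ⇒  Σ = -409
Area = |Σ|/2 = 204.5.
Hole:
Σ = (2) + (22) + (-18) = 6
Area = |Σ|/2 = 3.
Net area = 204.5 − 3 = 201.5.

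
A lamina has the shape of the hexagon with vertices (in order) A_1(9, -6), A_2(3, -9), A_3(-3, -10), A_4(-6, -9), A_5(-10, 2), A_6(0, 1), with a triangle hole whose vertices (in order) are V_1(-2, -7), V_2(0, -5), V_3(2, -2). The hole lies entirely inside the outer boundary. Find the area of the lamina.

136

Outer boundary:
Cross-terms: -63, -57, -33, -102, -10, -9  ⇒  Σ = -274
Area = |Σ|/2 = 137.
Hole:
Apply the shoelace (surveyor's) formula: 2A = Σ (x_i·y_{i+1} − x_{i+1}·y_i), indices taken mod 3.
Cross-terms: 10, 10, -18  ⇒  Σ = 2
Area = |Σ|/2 = 1.
Net area = 137 − 1 = 136.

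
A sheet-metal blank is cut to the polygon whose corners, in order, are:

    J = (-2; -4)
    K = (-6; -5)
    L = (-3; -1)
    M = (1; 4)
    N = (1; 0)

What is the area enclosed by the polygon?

21

J→K: (-2)(-5) − (-6)(-4) = -14
K→L: (-6)(-1) − (-3)(-5) = -9
L→M: (-3)(4) − (1)(-1) = -11
M→N: (1)(0) − (1)(4) = -4
N→J: (1)(-4) − (-2)(0) = -4
Σ = -42
Area = |Σ|/2 = 21.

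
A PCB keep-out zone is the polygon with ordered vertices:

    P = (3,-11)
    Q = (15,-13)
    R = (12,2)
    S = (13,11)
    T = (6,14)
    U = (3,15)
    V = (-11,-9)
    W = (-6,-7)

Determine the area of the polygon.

415

Apply Gauss's area formula: 2A = Σ (x_i·y_{i+1} − x_{i+1}·y_i), indices taken mod 8.
P→Q: (3)(-13) − (15)(-11) = 126
Q→R: (15)(2) − (12)(-13) = 186
R→S: (12)(11) − (13)(2) = 106
S→T: (13)(14) − (6)(11) = 116
T→U: (6)(15) − (3)(14) = 48
U→V: (3)(-9) − (-11)(15) = 138
V→W: (-11)(-7) − (-6)(-9) = 23
W→P: (-6)(-11) − (3)(-7) = 87
Σ = 830
Area = |Σ|/2 = 415.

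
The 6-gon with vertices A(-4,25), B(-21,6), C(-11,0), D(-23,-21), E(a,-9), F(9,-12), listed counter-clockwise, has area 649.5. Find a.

Write out the shoelace sum; only the two edges meeting at E involve a:
2·Area = [((-23)·(-9) − a·(-21)) + (a·(-12) − 9·(-9))] + 975
       = 9·a + 1263 = 1299
⇒ a = 4.

4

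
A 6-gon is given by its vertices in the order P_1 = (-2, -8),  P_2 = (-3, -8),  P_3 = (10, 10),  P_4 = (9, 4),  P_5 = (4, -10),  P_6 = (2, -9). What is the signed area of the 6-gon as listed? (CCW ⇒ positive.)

Apply the shoelace formula: 2A = Σ (x_i·y_{i+1} − x_{i+1}·y_i), indices taken mod 6.
Σ = (-8) + (50) + (-50) + (-106) + (-16) + (-34) = -164
Signed area = Σ/2 = -82 (negative ⇒ clockwise traversal).

-82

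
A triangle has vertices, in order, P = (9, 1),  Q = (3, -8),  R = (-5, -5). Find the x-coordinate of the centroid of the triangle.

7/3

Apply the surveyor's formula. First the cross-terms c_i = x_i·y_{i+1} − x_{i+1}·y_i:
  -75, -55, 40  ⇒  2A = -90, A = -45.
Then Σ (x_i + x_{i+1})·c_i = -630, so x̄ = -630 / (6·(-45)) = 7/3.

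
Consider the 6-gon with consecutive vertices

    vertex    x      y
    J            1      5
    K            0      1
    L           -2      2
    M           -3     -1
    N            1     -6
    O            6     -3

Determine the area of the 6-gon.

48

Apply the shoelace formula: 2A = Σ (x_i·y_{i+1} − x_{i+1}·y_i), indices taken mod 6.
Σ = (1) + (2) + (8) + (19) + (33) + (33) = 96
Area = |Σ|/2 = 48.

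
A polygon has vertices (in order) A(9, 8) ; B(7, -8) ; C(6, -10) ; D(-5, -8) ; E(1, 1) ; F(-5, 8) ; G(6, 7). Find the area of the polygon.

165

Apply Gauss's area formula: 2A = Σ (x_i·y_{i+1} − x_{i+1}·y_i), indices taken mod 7.
A→B: (9)(-8) − (7)(8) = -128
B→C: (7)(-10) − (6)(-8) = -22
C→D: (6)(-8) − (-5)(-10) = -98
D→E: (-5)(1) − (1)(-8) = 3
E→F: (1)(8) − (-5)(1) = 13
F→G: (-5)(7) − (6)(8) = -83
G→A: (6)(8) − (9)(7) = -15
Σ = -330
Area = |Σ|/2 = 165.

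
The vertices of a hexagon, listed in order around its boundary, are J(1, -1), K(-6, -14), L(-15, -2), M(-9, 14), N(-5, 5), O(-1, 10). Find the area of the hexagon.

237.5

Apply the shoelace (surveyor's) formula: 2A = Σ (x_i·y_{i+1} − x_{i+1}·y_i), indices taken mod 6.
J→K: (1)(-14) − (-6)(-1) = -20
K→L: (-6)(-2) − (-15)(-14) = -198
L→M: (-15)(14) − (-9)(-2) = -228
M→N: (-9)(5) − (-5)(14) = 25
N→O: (-5)(10) − (-1)(5) = -45
O→J: (-1)(-1) − (1)(10) = -9
Σ = -475
Area = |Σ|/2 = 237.5.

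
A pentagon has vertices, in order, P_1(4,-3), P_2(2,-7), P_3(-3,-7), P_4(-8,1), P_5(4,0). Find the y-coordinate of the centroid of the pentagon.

-274/99

Apply Gauss's area formula. First the cross-terms c_i = x_i·y_{i+1} − x_{i+1}·y_i:
  -22, -35, -59, -4, -12  ⇒  2A = -132, A = -66.
Then Σ (y_i + y_{i+1})·c_i = 1096, so ȳ = 1096 / (6·(-66)) = -274/99.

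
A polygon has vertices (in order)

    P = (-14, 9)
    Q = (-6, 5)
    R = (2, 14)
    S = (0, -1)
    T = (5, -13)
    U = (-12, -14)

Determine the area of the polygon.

Apply Gauss's area formula: 2A = Σ (x_i·y_{i+1} − x_{i+1}·y_i), indices taken mod 6.
Σ = (-16) + (-94) + (-2) + (5) + (-226) + (-304) = -637
Area = |Σ|/2 = 318.5.

318.5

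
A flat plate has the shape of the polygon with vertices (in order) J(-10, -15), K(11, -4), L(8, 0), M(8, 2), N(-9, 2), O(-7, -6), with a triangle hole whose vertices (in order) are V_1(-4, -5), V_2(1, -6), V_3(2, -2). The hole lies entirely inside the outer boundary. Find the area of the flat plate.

189.5

Outer boundary:
Σ = (205) + (32) + (16) + (34) + (68) + (45) = 400
Area = |Σ|/2 = 200.
Hole:
Apply the shoelace (surveyor's) formula: 2A = Σ (x_i·y_{i+1} − x_{i+1}·y_i), indices taken mod 3.
V_1→V_2: (-4)(-6) − (1)(-5) = 29
V_2→V_3: (1)(-2) − (2)(-6) = 10
V_3→V_1: (2)(-5) − (-4)(-2) = -18
Σ = 21
Area = |Σ|/2 = 10.5.
Net area = 200 − 10.5 = 189.5.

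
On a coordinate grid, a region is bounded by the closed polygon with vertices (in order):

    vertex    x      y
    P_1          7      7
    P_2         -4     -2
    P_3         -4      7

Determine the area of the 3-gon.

Apply the surveyor's formula: 2A = Σ (x_i·y_{i+1} − x_{i+1}·y_i), indices taken mod 3.
Σ = (14) + (-36) + (-77) = -99
Area = |Σ|/2 = 49.5.

49.5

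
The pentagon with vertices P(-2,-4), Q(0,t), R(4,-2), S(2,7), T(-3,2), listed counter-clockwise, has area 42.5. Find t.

-2

The doubled signed area Σ (x_i y_{i+1} − x_{i+1} y_i) is linear in t.
With t=0 it equals 73; the coefficient of t is -6 (from the two edges through Q).
So -6·t + 73 = 2·42.5 = 85 ⇒ t = -2.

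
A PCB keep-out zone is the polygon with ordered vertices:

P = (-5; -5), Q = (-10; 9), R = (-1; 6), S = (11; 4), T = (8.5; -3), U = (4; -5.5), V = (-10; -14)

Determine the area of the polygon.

Apply the shoelace formula: 2A = Σ (x_i·y_{i+1} − x_{i+1}·y_i), indices taken mod 7.
P→Q: (-5)(9) − (-10)(-5) = -95
Q→R: (-10)(6) − (-1)(9) = -51
R→S: (-1)(4) − (11)(6) = -70
S→T: (11)(-3) − (8.5)(4) = -67
T→U: (8.5)(-5.5) − (4)(-3) = -34.75
U→V: (4)(-14) − (-10)(-5.5) = -111
V→P: (-10)(-5) − (-5)(-14) = -20
Σ = -448.75
Area = |Σ|/2 = 224.375.

224.375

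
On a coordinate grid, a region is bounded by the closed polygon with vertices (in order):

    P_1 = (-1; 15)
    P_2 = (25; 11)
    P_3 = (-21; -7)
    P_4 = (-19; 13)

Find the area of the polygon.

504

Apply Gauss's area formula: 2A = Σ (x_i·y_{i+1} − x_{i+1}·y_i), indices taken mod 4.
Cross-terms: -386, 56, -406, -272  ⇒  Σ = -1008
Area = |Σ|/2 = 504.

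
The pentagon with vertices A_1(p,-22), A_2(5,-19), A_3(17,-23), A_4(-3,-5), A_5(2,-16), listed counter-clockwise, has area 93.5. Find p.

-3

The doubled signed area Σ (x_i y_{i+1} − x_{i+1} y_i) is linear in p.
With p=0 it equals 178; the coefficient of p is -3 (from the two edges through A_1).
So -3·p + 178 = 2·93.5 = 187 ⇒ p = -3.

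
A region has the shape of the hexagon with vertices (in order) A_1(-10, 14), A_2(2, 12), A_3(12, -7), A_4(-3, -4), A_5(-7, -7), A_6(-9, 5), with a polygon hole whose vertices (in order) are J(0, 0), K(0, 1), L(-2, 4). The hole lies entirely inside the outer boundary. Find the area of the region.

Outer boundary:
A_1→A_2: (-10)(12) − (2)(14) = -148
A_2→A_3: (2)(-7) − (12)(12) = -158
A_3→A_4: (12)(-4) − (-3)(-7) = -69
A_4→A_5: (-3)(-7) − (-7)(-4) = -7
A_5→A_6: (-7)(5) − (-9)(-7) = -98
A_6→A_1: (-9)(14) − (-10)(5) = -76
Σ = -556
Area = |Σ|/2 = 278.
Hole:
Apply the shoelace (surveyor's) formula: 2A = Σ (x_i·y_{i+1} − x_{i+1}·y_i), indices taken mod 3.
Cross-terms: 0, 2, 0  ⇒  Σ = 2
Area = |Σ|/2 = 1.
Net area = 278 − 1 = 277.

277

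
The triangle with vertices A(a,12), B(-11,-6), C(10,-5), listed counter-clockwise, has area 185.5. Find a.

Write out the shoelace sum; only the two edges meeting at A involve a:
2·Area = [(10·12 − a·(-5)) + (a·(-6) − (-11)·12)] + 115
       = -1·a + 367 = 371
⇒ a = -4.

-4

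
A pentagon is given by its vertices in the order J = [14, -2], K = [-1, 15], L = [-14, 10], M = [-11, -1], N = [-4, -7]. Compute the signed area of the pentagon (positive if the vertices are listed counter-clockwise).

Apply the surveyor's formula: 2A = Σ (x_i·y_{i+1} − x_{i+1}·y_i), indices taken mod 5.
Σ = (208) + (200) + (124) + (73) + (106) = 711
Signed area = Σ/2 = 355.5 (positive ⇒ counter-clockwise traversal).

355.5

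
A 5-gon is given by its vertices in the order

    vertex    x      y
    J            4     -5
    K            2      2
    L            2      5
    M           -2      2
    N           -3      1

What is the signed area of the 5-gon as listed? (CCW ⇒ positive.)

Σ = (18) + (6) + (14) + (4) + (11) = 53
Signed area = Σ/2 = 26.5 (positive ⇒ counter-clockwise traversal).

26.5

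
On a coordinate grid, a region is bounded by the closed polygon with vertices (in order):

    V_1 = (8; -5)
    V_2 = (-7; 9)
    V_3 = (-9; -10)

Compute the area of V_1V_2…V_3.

156.5

Σ = (37) + (151) + (125) = 313
Area = |Σ|/2 = 156.5.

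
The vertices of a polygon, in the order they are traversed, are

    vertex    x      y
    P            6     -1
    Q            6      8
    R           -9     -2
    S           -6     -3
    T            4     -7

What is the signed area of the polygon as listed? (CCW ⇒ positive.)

Apply Gauss's area formula: 2A = Σ (x_i·y_{i+1} − x_{i+1}·y_i), indices taken mod 5.
Σ = (54) + (60) + (15) + (54) + (38) = 221
Signed area = Σ/2 = 110.5 (positive ⇒ counter-clockwise traversal).

110.5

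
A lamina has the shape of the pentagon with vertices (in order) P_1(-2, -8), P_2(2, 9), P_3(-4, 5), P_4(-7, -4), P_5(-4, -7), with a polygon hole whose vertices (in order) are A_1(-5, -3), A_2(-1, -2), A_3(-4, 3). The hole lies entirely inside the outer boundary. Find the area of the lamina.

Outer boundary:
P_1→P_2: (-2)(9) − (2)(-8) = -2
P_2→P_3: (2)(5) − (-4)(9) = 46
P_3→P_4: (-4)(-4) − (-7)(5) = 51
P_4→P_5: (-7)(-7) − (-4)(-4) = 33
P_5→P_1: (-4)(-8) − (-2)(-7) = 18
Σ = 146
Area = |Σ|/2 = 73.
Hole:
Σ = (7) + (-11) + (27) = 23
Area = |Σ|/2 = 11.5.
Net area = 73 − 11.5 = 61.5.

61.5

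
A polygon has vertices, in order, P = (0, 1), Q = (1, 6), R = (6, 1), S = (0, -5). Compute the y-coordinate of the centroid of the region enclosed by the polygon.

Apply Gauss's area formula. First the cross-terms c_i = x_i·y_{i+1} − x_{i+1}·y_i:
  -1, -35, -30, 0  ⇒  2A = -66, A = -33.
Then Σ (y_i + y_{i+1})·c_i = -132, so ȳ = -132 / (6·(-33)) = 2/3.

2/3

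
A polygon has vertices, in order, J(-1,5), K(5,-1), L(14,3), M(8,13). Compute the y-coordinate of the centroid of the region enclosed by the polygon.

Apply the shoelace formula. First the cross-terms c_i = x_i·y_{i+1} − x_{i+1}·y_i:
  -24, 29, 158, 53  ⇒  2A = 216, A = 108.
Then Σ (y_i + y_{i+1})·c_i = 3444, so ȳ = 3444 / (6·108) = 287/54.

287/54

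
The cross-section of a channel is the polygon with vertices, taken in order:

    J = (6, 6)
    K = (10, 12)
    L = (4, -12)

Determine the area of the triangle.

30

Apply the shoelace (surveyor's) formula: 2A = Σ (x_i·y_{i+1} − x_{i+1}·y_i), indices taken mod 3.
Σ = (12) + (-168) + (96) = -60
Area = |Σ|/2 = 30.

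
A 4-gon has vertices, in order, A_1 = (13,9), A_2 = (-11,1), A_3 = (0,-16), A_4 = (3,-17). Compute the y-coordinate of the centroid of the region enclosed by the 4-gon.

-212/73

Apply Gauss's area formula. First the cross-terms c_i = x_i·y_{i+1} − x_{i+1}·y_i:
  112, 176, 48, 248  ⇒  2A = 584, A = 292.
Then Σ (y_i + y_{i+1})·c_i = -5088, so ȳ = -5088 / (6·292) = -212/73.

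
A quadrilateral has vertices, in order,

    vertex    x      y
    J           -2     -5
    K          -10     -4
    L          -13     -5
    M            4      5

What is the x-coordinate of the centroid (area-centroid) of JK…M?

-85/27

Apply the shoelace formula. First the cross-terms c_i = x_i·y_{i+1} − x_{i+1}·y_i:
  -42, -2, -45, -10  ⇒  2A = -99, A = -49.5.
Then Σ (x_i + x_{i+1})·c_i = 935, so x̄ = 935 / (6·(-49.5)) = -85/27.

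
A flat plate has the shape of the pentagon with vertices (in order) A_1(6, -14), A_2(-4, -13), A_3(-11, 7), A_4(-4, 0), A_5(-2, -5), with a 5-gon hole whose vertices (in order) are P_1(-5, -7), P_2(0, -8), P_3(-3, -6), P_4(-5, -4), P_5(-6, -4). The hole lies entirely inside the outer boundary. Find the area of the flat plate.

91.5

Outer boundary:
Σ = (-134) + (-171) + (28) + (20) + (58) = -199
Area = |Σ|/2 = 99.5.
Hole:
Cross-terms: 40, -24, -18, -4, 22  ⇒  Σ = 16
Area = |Σ|/2 = 8.
Net area = 99.5 − 8 = 91.5.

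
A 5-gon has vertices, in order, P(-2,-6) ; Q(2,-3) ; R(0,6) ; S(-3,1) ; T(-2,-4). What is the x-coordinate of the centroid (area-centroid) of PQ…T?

Apply Gauss's area formula. First the cross-terms c_i = x_i·y_{i+1} − x_{i+1}·y_i:
  18, 12, 18, 14, 4  ⇒  2A = 66, A = 33.
Then Σ (x_i + x_{i+1})·c_i = -116, so x̄ = -116 / (6·33) = -58/99.

-58/99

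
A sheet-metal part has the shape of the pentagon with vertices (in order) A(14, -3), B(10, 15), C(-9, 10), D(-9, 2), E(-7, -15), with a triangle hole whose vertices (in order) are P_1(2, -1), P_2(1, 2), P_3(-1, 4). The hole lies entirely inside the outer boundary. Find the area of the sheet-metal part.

Outer boundary:
Apply the shoelace (surveyor's) formula: 2A = Σ (x_i·y_{i+1} − x_{i+1}·y_i), indices taken mod 5.
Cross-terms: 240, 235, 72, 149, 231  ⇒  Σ = 927
Area = |Σ|/2 = 463.5.
Hole:
Cross-terms: 5, 6, -7  ⇒  Σ = 4
Area = |Σ|/2 = 2.
Net area = 463.5 − 2 = 461.5.

461.5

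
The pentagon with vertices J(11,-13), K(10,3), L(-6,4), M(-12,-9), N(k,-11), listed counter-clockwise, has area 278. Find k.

5

The doubled signed area Σ (x_i y_{i+1} − x_{i+1} y_i) is linear in k.
With k=0 it equals 576; the coefficient of k is -4 (from the two edges through N).
So -4·k + 576 = 2·278 = 556 ⇒ k = 5.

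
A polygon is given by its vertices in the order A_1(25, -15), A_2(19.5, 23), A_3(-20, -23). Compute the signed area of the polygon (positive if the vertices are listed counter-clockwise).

Apply the shoelace (surveyor's) formula: 2A = Σ (x_i·y_{i+1} − x_{i+1}·y_i), indices taken mod 3.
A_1→A_2: (25)(23) − (19.5)(-15) = 867.5
A_2→A_3: (19.5)(-23) − (-20)(23) = 11.5
A_3→A_1: (-20)(-15) − (25)(-23) = 875
Σ = 1754
Signed area = Σ/2 = 877 (positive ⇒ counter-clockwise traversal).

877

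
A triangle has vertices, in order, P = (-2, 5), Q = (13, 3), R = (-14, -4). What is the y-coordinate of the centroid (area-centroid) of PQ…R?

4/3

Apply Gauss's area formula. First the cross-terms c_i = x_i·y_{i+1} − x_{i+1}·y_i:
  -71, -10, -78  ⇒  2A = -159, A = -79.5.
Then Σ (y_i + y_{i+1})·c_i = -636, so ȳ = -636 / (6·(-79.5)) = 4/3.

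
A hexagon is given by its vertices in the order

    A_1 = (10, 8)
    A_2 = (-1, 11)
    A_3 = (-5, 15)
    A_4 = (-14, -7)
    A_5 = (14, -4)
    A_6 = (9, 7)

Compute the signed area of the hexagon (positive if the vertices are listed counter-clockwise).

346.5

Apply the shoelace (surveyor's) formula: 2A = Σ (x_i·y_{i+1} − x_{i+1}·y_i), indices taken mod 6.
Cross-terms: 118, 40, 245, 154, 134, 2  ⇒  Σ = 693
Signed area = Σ/2 = 346.5 (positive ⇒ counter-clockwise traversal).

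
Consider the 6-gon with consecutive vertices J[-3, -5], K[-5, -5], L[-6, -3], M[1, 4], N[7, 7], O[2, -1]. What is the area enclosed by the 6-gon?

50.5

Apply Gauss's area formula: 2A = Σ (x_i·y_{i+1} − x_{i+1}·y_i), indices taken mod 6.
Cross-terms: -10, -15, -21, -21, -21, -13  ⇒  Σ = -101
Area = |Σ|/2 = 50.5.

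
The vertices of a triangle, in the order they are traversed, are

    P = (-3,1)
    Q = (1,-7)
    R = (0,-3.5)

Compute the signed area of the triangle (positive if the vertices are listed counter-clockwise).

3

Apply Gauss's area formula: 2A = Σ (x_i·y_{i+1} − x_{i+1}·y_i), indices taken mod 3.
Σ = (20) + (-3.5) + (-10.5) = 6
Signed area = Σ/2 = 3 (positive ⇒ counter-clockwise traversal).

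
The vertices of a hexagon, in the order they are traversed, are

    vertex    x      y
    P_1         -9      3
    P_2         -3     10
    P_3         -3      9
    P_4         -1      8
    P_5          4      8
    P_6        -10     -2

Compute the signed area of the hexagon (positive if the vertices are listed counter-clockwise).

-54.5

P_1→P_2: (-9)(10) − (-3)(3) = -81
P_2→P_3: (-3)(9) − (-3)(10) = 3
P_3→P_4: (-3)(8) − (-1)(9) = -15
P_4→P_5: (-1)(8) − (4)(8) = -40
P_5→P_6: (4)(-2) − (-10)(8) = 72
P_6→P_1: (-10)(3) − (-9)(-2) = -48
Σ = -109
Signed area = Σ/2 = -54.5 (negative ⇒ clockwise traversal).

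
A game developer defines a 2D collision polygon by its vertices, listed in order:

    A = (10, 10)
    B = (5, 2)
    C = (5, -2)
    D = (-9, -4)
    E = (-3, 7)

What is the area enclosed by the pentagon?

Σ = (-30) + (-20) + (-38) + (-75) + (-100) = -263
Area = |Σ|/2 = 131.5.

131.5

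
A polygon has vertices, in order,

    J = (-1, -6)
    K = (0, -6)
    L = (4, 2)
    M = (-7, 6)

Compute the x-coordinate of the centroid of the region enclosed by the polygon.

-34/29

Apply the surveyor's formula. First the cross-terms c_i = x_i·y_{i+1} − x_{i+1}·y_i:
  6, 24, 38, 48  ⇒  2A = 116, A = 58.
Then Σ (x_i + x_{i+1})·c_i = -408, so x̄ = -408 / (6·58) = -34/29.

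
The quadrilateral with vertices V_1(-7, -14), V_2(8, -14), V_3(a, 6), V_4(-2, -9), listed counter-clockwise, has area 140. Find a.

Write out the shoelace sum; only the two edges meeting at V_3 involve a:
2·Area = [(8·6 − a·(-14)) + (a·(-9) − (-2)·6)] + 175
       = 5·a + 235 = 280
⇒ a = 9.

9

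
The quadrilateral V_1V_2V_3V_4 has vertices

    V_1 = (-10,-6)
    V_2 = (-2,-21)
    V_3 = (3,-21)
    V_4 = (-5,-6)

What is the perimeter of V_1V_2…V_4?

44

|V_1V_2| = √((8)² + (-15)²) = √289 = 17
|V_2V_3| = √((5)² + (0)²) = √25 = 5
|V_3V_4| = √((-8)² + (15)²) = √289 = 17
|V_4V_1| = √((-5)² + (0)²) = √25 = 5
Perimeter = 17 + 5 + 17 + 5 = 44.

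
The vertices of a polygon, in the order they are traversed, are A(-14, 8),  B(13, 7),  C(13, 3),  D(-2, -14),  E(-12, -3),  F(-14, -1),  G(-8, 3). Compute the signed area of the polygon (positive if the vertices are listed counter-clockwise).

Apply Gauss's area formula: 2A = Σ (x_i·y_{i+1} − x_{i+1}·y_i), indices taken mod 7.
Σ = (-202) + (-52) + (-176) + (-162) + (-30) + (-50) + (-22) = -694
Signed area = Σ/2 = -347 (negative ⇒ clockwise traversal).

-347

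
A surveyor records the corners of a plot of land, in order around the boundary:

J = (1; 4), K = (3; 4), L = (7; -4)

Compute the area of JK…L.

Apply Gauss's area formula: 2A = Σ (x_i·y_{i+1} − x_{i+1}·y_i), indices taken mod 3.
Σ = (-8) + (-40) + (32) = -16
Area = |Σ|/2 = 8.

8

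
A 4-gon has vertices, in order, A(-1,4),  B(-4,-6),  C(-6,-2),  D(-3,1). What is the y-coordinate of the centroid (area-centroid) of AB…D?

Apply the surveyor's formula. First the cross-terms c_i = x_i·y_{i+1} − x_{i+1}·y_i:
  22, -28, -12, -11  ⇒  2A = -29, A = -14.5.
Then Σ (y_i + y_{i+1})·c_i = 137, so ȳ = 137 / (6·(-14.5)) = -137/87.

-137/87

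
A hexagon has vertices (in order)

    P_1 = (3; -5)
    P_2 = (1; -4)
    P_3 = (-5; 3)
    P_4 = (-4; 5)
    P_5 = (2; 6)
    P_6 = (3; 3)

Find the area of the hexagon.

Apply the shoelace formula: 2A = Σ (x_i·y_{i+1} − x_{i+1}·y_i), indices taken mod 6.
Σ = (-7) + (-17) + (-13) + (-34) + (-12) + (-24) = -107
Area = |Σ|/2 = 53.5.

53.5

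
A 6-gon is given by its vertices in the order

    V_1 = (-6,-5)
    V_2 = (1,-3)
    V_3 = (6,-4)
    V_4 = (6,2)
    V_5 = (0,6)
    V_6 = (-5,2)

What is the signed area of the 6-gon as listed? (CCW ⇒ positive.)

88

Apply the shoelace (surveyor's) formula: 2A = Σ (x_i·y_{i+1} − x_{i+1}·y_i), indices taken mod 6.
Σ = (23) + (14) + (36) + (36) + (30) + (37) = 176
Signed area = Σ/2 = 88 (positive ⇒ counter-clockwise traversal).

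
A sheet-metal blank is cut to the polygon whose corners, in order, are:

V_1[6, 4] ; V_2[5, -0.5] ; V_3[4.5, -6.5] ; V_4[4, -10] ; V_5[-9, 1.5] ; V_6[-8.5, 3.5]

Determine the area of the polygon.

Apply the surveyor's formula: 2A = Σ (x_i·y_{i+1} − x_{i+1}·y_i), indices taken mod 6.
Cross-terms: -23, -30.25, -19, -84, -18.75, -55  ⇒  Σ = -230
Area = |Σ|/2 = 115.

115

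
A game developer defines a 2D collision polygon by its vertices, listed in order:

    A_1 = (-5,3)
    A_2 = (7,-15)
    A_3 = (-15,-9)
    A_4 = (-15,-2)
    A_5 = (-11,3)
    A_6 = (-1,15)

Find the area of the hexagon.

248

Apply Gauss's area formula: 2A = Σ (x_i·y_{i+1} − x_{i+1}·y_i), indices taken mod 6.
A_1→A_2: (-5)(-15) − (7)(3) = 54
A_2→A_3: (7)(-9) − (-15)(-15) = -288
A_3→A_4: (-15)(-2) − (-15)(-9) = -105
A_4→A_5: (-15)(3) − (-11)(-2) = -67
A_5→A_6: (-11)(15) − (-1)(3) = -162
A_6→A_1: (-1)(3) − (-5)(15) = 72
Σ = -496
Area = |Σ|/2 = 248.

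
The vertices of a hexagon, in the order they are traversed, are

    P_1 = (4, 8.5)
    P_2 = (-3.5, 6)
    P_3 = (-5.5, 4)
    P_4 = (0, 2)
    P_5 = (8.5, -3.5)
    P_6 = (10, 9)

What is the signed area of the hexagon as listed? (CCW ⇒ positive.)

102.625

Apply Gauss's area formula: 2A = Σ (x_i·y_{i+1} − x_{i+1}·y_i), indices taken mod 6.
P_1→P_2: (4)(6) − (-3.5)(8.5) = 53.75
P_2→P_3: (-3.5)(4) − (-5.5)(6) = 19
P_3→P_4: (-5.5)(2) − (0)(4) = -11
P_4→P_5: (0)(-3.5) − (8.5)(2) = -17
P_5→P_6: (8.5)(9) − (10)(-3.5) = 111.5
P_6→P_1: (10)(8.5) − (4)(9) = 49
Σ = 205.25
Signed area = Σ/2 = 102.625 (positive ⇒ counter-clockwise traversal).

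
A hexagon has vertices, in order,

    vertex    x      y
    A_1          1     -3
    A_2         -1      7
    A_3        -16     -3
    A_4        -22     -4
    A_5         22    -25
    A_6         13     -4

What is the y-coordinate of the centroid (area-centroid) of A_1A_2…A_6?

Apply the surveyor's formula. First the cross-terms c_i = x_i·y_{i+1} − x_{i+1}·y_i:
  4, 115, -2, 638, 237, -35  ⇒  2A = 957, A = 478.5.
Then Σ (y_i + y_{i+1})·c_i = -24640, so ȳ = -24640 / (6·478.5) = -2240/261.

-2240/261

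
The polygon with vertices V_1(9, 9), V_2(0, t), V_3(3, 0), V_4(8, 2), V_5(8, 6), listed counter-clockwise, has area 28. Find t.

0

Write out the shoelace sum; only the two edges meeting at V_2 involve t:
2·Area = [(9·t − 0·9) + (0·0 − 3·t)] + 56
       = 6·t + 56 = 56
⇒ t = 0.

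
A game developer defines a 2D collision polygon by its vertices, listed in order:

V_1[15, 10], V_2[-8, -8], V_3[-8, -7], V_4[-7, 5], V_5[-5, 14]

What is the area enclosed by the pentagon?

235

Apply the shoelace (surveyor's) formula: 2A = Σ (x_i·y_{i+1} − x_{i+1}·y_i), indices taken mod 5.
Cross-terms: -40, -8, -89, -73, -260  ⇒  Σ = -470
Area = |Σ|/2 = 235.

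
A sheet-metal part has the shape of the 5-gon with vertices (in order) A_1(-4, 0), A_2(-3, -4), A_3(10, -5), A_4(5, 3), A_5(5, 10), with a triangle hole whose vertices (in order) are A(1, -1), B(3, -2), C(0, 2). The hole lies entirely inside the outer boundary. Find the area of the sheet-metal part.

Outer boundary:
Σ = (16) + (55) + (55) + (35) + (40) = 201
Area = |Σ|/2 = 100.5.
Hole:
Apply the surveyor's formula: 2A = Σ (x_i·y_{i+1} − x_{i+1}·y_i), indices taken mod 3.
Σ = (1) + (6) + (-2) = 5
Area = |Σ|/2 = 2.5.
Net area = 100.5 − 2.5 = 98.

98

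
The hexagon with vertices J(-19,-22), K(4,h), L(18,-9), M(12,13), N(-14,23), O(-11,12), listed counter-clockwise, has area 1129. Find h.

Write out the shoelace sum; only the two edges meeting at K involve h:
2·Area = [((-19)·h − 4·(-22)) + (4·(-9) − 18·h)] + 1355
       = -37·h + 1407 = 2258
⇒ h = -23.

-23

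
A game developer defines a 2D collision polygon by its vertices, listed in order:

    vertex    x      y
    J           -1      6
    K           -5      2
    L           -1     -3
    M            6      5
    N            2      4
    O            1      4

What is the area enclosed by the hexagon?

43

Cross-terms: 28, 17, 13, 14, 4, 10  ⇒  Σ = 86
Area = |Σ|/2 = 43.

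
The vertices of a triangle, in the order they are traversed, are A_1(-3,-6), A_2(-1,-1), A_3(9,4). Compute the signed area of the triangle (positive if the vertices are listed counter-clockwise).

-20

Apply the shoelace (surveyor's) formula: 2A = Σ (x_i·y_{i+1} − x_{i+1}·y_i), indices taken mod 3.
Cross-terms: -3, 5, -42  ⇒  Σ = -40
Signed area = Σ/2 = -20 (negative ⇒ clockwise traversal).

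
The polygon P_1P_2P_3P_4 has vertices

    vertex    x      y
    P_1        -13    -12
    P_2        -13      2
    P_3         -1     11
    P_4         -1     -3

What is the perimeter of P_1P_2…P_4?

58

|P_1P_2| = √((0)² + (14)²) = √196 = 14
|P_2P_3| = √((12)² + (9)²) = √225 = 15
|P_3P_4| = √((0)² + (-14)²) = √196 = 14
|P_4P_1| = √((-12)² + (-9)²) = √225 = 15
Perimeter = 14 + 15 + 14 + 15 = 58.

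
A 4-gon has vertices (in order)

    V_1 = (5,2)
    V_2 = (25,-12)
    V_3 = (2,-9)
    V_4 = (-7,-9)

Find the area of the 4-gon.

180.5

Σ = (-110) + (-201) + (-81) + (31) = -361
Area = |Σ|/2 = 180.5.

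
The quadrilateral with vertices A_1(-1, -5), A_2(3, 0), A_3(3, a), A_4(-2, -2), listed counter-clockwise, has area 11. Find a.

Write out the shoelace sum; only the two edges meeting at A_3 involve a:
2·Area = [(3·a − 3·0) + (3·(-2) − (-2)·a)] + 23
       = 5·a + 17 = 22
⇒ a = 1.

1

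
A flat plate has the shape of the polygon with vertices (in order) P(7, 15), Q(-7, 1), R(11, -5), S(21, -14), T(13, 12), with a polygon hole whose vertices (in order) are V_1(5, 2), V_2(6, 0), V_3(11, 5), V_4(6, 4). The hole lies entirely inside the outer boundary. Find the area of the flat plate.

304

Outer boundary:
Apply Gauss's area formula: 2A = Σ (x_i·y_{i+1} − x_{i+1}·y_i), indices taken mod 5.
P→Q: (7)(1) − (-7)(15) = 112
Q→R: (-7)(-5) − (11)(1) = 24
R→S: (11)(-14) − (21)(-5) = -49
S→T: (21)(12) − (13)(-14) = 434
T→P: (13)(15) − (7)(12) = 111
Σ = 632
Area = |Σ|/2 = 316.
Hole:
Cross-terms: -12, 30, 14, -8  ⇒  Σ = 24
Area = |Σ|/2 = 12.
Net area = 316 − 12 = 304.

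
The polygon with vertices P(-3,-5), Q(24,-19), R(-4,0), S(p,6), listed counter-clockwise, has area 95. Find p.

-19

Write out the shoelace sum; only the two edges meeting at S involve p:
2·Area = [((-4)·6 − p·0) + (p·(-5) − (-3)·6)] + 101
       = -5·p + 95 = 190
⇒ p = -19.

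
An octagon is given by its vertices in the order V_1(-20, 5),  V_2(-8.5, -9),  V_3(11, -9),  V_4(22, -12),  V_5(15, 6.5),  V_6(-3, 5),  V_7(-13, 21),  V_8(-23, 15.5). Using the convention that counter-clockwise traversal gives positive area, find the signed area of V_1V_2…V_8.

Apply the surveyor's formula: 2A = Σ (x_i·y_{i+1} − x_{i+1}·y_i), indices taken mod 8.
V_1→V_2: (-20)(-9) − (-8.5)(5) = 222.5
V_2→V_3: (-8.5)(-9) − (11)(-9) = 175.5
V_3→V_4: (11)(-12) − (22)(-9) = 66
V_4→V_5: (22)(6.5) − (15)(-12) = 323
V_5→V_6: (15)(5) − (-3)(6.5) = 94.5
V_6→V_7: (-3)(21) − (-13)(5) = 2
V_7→V_8: (-13)(15.5) − (-23)(21) = 281.5
V_8→V_1: (-23)(5) − (-20)(15.5) = 195
Σ = 1360
Signed area = Σ/2 = 680 (positive ⇒ counter-clockwise traversal).

680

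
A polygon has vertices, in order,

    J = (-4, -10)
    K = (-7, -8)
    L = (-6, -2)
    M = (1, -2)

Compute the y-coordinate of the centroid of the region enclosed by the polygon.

-296/57

Apply Gauss's area formula. First the cross-terms c_i = x_i·y_{i+1} − x_{i+1}·y_i:
  -38, -34, 14, -18  ⇒  2A = -76, A = -38.
Then Σ (y_i + y_{i+1})·c_i = 1184, so ȳ = 1184 / (6·(-38)) = -296/57.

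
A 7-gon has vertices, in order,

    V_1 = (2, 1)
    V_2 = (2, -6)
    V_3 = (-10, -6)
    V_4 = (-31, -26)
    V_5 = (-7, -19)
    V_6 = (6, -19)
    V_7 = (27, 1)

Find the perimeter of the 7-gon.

|V_1V_2| = √((0)² + (-7)²) = √49 = 7
|V_2V_3| = √((-12)² + (0)²) = √144 = 12
|V_3V_4| = √((-21)² + (-20)²) = √841 = 29
|V_4V_5| = √((24)² + (7)²) = √625 = 25
|V_5V_6| = √((13)² + (0)²) = √169 = 13
|V_6V_7| = √((21)² + (20)²) = √841 = 29
|V_7V_1| = √((-25)² + (0)²) = √625 = 25
Perimeter = 7 + 12 + 29 + 25 + 13 + 29 + 25 = 140.

140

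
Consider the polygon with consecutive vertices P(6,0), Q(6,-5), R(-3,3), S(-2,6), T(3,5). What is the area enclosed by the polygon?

48.5

P→Q: (6)(-5) − (6)(0) = -30
Q→R: (6)(3) − (-3)(-5) = 3
R→S: (-3)(6) − (-2)(3) = -12
S→T: (-2)(5) − (3)(6) = -28
T→P: (3)(0) − (6)(5) = -30
Σ = -97
Area = |Σ|/2 = 48.5.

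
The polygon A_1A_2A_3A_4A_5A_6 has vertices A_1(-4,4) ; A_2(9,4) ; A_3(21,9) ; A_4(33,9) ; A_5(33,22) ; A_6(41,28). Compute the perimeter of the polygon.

|A_1A_2| = √((13)² + (0)²) = √169 = 13
|A_2A_3| = √((12)² + (5)²) = √169 = 13
|A_3A_4| = √((12)² + (0)²) = √144 = 12
|A_4A_5| = √((0)² + (13)²) = √169 = 13
|A_5A_6| = √((8)² + (6)²) = √100 = 10
|A_6A_1| = √((-45)² + (-24)²) = √2601 = 51
Perimeter = 13 + 13 + 12 + 13 + 10 + 51 = 112.

112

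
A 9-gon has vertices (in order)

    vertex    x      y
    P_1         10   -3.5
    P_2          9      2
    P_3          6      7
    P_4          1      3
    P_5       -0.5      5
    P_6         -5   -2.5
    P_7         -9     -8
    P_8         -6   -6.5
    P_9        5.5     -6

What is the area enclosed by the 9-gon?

Apply Gauss's area formula: 2A = Σ (x_i·y_{i+1} − x_{i+1}·y_i), indices taken mod 9.
Σ = (51.5) + (51) + (11) + (6.5) + (26.25) + (17.5) + (10.5) + (71.75) + (40.75) = 286.75
Area = |Σ|/2 = 143.375.

143.375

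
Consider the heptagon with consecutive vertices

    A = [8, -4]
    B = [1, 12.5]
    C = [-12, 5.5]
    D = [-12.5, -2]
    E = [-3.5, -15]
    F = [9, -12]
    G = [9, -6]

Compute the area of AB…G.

Apply the shoelace formula: 2A = Σ (x_i·y_{i+1} − x_{i+1}·y_i), indices taken mod 7.
A→B: (8)(12.5) − (1)(-4) = 104
B→C: (1)(5.5) − (-12)(12.5) = 155.5
C→D: (-12)(-2) − (-12.5)(5.5) = 92.75
D→E: (-12.5)(-15) − (-3.5)(-2) = 180.5
E→F: (-3.5)(-12) − (9)(-15) = 177
F→G: (9)(-6) − (9)(-12) = 54
G→A: (9)(-4) − (8)(-6) = 12
Σ = 775.75
Area = |Σ|/2 = 387.875.

387.875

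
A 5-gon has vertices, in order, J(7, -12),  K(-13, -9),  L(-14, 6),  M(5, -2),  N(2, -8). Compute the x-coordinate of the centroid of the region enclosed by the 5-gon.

-764/143

Apply Gauss's area formula. First the cross-terms c_i = x_i·y_{i+1} − x_{i+1}·y_i:
  -219, -204, -2, -36, 32  ⇒  2A = -429, A = -214.5.
Then Σ (x_i + x_{i+1})·c_i = 6876, so x̄ = 6876 / (6·(-214.5)) = -764/143.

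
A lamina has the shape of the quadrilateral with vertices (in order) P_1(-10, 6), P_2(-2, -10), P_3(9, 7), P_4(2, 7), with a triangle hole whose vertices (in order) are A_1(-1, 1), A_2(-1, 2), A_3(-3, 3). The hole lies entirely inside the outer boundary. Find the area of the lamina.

Outer boundary:
Apply Gauss's area formula: 2A = Σ (x_i·y_{i+1} − x_{i+1}·y_i), indices taken mod 4.
Σ = (112) + (76) + (49) + (82) = 319
Area = |Σ|/2 = 159.5.
Hole:
Apply the shoelace formula: 2A = Σ (x_i·y_{i+1} − x_{i+1}·y_i), indices taken mod 3.
Σ = (-1) + (3) + (0) = 2
Area = |Σ|/2 = 1.
Net area = 159.5 − 1 = 158.5.

158.5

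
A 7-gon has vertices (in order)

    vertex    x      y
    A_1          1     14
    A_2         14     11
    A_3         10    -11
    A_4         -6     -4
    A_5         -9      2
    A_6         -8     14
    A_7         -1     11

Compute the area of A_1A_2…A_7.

Σ = (-185) + (-264) + (-106) + (-48) + (-110) + (-74) + (-25) = -812
Area = |Σ|/2 = 406.

406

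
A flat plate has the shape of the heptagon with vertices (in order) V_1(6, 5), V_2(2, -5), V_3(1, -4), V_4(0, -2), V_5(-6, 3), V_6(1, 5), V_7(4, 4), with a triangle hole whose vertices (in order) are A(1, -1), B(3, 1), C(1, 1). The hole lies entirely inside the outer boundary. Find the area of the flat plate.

53

Outer boundary:
Apply the shoelace formula: 2A = Σ (x_i·y_{i+1} − x_{i+1}·y_i), indices taken mod 7.
Σ = (-40) + (-3) + (-2) + (-12) + (-33) + (-16) + (-4) = -110
Area = |Σ|/2 = 55.
Hole:
Σ = (4) + (2) + (-2) = 4
Area = |Σ|/2 = 2.
Net area = 55 − 2 = 53.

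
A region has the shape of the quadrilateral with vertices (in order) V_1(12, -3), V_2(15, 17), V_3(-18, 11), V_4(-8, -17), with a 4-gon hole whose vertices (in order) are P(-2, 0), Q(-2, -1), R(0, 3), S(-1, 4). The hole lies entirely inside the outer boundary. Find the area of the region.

Outer boundary:
Apply Gauss's area formula: 2A = Σ (x_i·y_{i+1} − x_{i+1}·y_i), indices taken mod 4.
Σ = (249) + (471) + (394) + (228) = 1342
Area = |Σ|/2 = 671.
Hole:
Cross-terms: 2, -6, 3, 8  ⇒  Σ = 7
Area = |Σ|/2 = 3.5.
Net area = 671 − 3.5 = 667.5.

667.5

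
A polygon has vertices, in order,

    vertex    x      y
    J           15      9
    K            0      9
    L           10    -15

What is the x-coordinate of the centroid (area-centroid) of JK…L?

25/3

Apply the surveyor's formula. First the cross-terms c_i = x_i·y_{i+1} − x_{i+1}·y_i:
  135, -90, 315  ⇒  2A = 360, A = 180.
Then Σ (x_i + x_{i+1})·c_i = 9000, so x̄ = 9000 / (6·180) = 25/3.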